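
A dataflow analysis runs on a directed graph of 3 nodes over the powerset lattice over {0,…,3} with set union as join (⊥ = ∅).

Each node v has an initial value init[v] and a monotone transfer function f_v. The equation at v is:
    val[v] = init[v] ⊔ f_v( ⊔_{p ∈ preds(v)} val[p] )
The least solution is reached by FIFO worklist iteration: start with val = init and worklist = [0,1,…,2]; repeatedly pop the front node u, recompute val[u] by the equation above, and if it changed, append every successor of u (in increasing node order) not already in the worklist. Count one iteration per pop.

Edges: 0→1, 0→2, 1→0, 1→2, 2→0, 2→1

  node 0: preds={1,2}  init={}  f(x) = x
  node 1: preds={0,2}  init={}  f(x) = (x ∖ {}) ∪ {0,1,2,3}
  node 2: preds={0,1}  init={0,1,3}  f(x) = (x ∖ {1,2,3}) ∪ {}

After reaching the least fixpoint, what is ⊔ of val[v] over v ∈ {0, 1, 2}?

Trace (6 dequeues):
  [1] u=0 | in {0,1,3} | out {0,1,3} | prev {} | push {}
  [2] u=1 | in {0,1,3} | out {0,1,2,3} | prev {} | push {0}
  [3] u=2 | in {0,1,2,3} | out {0,1,3} | ==
  [4] u=0 | in {0,1,2,3} | out {0,1,2,3} | prev {0,1,3} | push {1,2}
  [5] u=1 | in {0,1,2,3} | out {0,1,2,3} | ==
  [6] u=2 | in {0,1,2,3} | out {0,1,3} | ==

Converged values:
  [0] {0,1,2,3}
  [1] {0,1,2,3}
  [2] {0,1,3}

{0,1,2,3}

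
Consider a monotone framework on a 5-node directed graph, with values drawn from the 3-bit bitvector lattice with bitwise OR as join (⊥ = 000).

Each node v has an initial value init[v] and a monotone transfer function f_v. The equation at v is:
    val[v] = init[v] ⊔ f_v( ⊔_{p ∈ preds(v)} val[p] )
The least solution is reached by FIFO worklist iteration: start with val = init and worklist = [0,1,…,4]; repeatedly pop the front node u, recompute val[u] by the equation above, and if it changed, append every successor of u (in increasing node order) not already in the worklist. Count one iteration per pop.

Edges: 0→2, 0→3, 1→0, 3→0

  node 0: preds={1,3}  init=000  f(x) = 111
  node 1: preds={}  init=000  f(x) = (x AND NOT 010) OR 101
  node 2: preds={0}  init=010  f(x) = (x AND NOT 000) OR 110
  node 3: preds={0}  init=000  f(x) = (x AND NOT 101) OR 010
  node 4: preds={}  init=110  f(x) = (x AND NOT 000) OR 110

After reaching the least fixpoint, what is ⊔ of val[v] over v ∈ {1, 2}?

Worklist (6 pops):
  #1 pop 0: in=000 → 111 (was 000); enqueue []
  #2 pop 1: in=000 → 101 (was 000); enqueue [0]
  #3 pop 2: in=111 → 111 (was 010); enqueue []
  #4 pop 3: in=111 → 010 (was 000); enqueue []
  #5 pop 4: in=000 → 110 (no change)
  #6 pop 0: in=111 → 111 (no change)

Fixpoint:
  val[0] = 111
  val[1] = 101
  val[2] = 111
  val[3] = 010
  val[4] = 110

111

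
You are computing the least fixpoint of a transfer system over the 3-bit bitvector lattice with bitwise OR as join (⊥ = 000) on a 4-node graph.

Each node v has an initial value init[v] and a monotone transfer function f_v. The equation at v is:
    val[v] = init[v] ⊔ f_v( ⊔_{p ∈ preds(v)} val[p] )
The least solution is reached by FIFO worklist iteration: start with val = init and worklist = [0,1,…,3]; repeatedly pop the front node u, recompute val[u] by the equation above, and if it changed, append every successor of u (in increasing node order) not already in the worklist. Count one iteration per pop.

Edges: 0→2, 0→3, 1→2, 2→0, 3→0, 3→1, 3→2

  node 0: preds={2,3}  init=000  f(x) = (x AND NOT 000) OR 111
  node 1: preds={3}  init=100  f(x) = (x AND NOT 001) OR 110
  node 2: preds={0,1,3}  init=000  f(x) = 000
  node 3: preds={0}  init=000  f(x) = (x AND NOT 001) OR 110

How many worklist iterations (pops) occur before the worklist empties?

Trace (7 dequeues):
  [1] u=0 | in 000 | out 111 | prev 000 | push {}
  [2] u=1 | in 000 | out 110 | prev 100 | push {}
  [3] u=2 | in 111 | out 000 | ==
  [4] u=3 | in 111 | out 110 | prev 000 | push {0,1,2}
  [5] u=0 | in 110 | out 111 | ==
  [6] u=1 | in 110 | out 110 | ==
  [7] u=2 | in 111 | out 000 | ==

Converged values:
  [0] 111
  [1] 110
  [2] 000
  [3] 110

7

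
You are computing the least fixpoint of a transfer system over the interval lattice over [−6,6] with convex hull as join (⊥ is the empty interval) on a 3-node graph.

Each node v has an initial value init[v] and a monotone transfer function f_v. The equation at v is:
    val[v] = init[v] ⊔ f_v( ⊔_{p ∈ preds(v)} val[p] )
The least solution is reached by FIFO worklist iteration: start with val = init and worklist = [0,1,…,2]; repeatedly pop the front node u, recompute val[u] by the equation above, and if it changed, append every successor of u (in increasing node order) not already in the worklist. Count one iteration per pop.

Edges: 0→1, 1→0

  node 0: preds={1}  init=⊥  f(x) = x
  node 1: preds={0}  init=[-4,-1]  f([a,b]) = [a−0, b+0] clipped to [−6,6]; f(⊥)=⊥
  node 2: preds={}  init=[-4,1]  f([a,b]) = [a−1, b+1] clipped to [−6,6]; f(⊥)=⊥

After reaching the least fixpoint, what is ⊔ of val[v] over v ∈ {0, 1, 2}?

[-4,1]

Iteration log — 3 steps:
  step 1. node 0  ⊔preds=[-4,-1]  new=[-4,-1]  old=⊥  +wl: 
  step 2. node 1  ⊔preds=[-4,-1]  new=[-4,-1]  stable
  step 3. node 2  ⊔preds=⊥  new=[-4,1]  stable

Least fixpoint reached:
  node 0: [-4,-1]
  node 1: [-4,-1]
  node 2: [-4,1]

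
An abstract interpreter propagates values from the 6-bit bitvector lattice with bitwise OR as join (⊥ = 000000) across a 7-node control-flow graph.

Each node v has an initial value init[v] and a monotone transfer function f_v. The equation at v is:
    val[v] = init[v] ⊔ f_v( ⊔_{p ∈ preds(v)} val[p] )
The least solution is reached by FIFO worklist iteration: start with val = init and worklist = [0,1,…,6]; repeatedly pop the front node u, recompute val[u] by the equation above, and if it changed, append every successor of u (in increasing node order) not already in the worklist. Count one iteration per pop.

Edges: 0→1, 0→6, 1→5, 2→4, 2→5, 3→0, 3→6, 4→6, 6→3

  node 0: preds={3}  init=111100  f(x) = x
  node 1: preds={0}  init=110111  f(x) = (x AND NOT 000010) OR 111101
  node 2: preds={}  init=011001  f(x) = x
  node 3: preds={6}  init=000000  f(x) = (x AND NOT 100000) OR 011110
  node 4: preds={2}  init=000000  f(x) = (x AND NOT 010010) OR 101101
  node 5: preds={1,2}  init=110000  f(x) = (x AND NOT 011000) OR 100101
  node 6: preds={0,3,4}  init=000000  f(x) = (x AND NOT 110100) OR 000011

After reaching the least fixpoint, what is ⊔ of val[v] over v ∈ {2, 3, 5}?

111111

Worklist (14 pops):
  #1 pop 0: in=000000 → 111100 (no change)
  #2 pop 1: in=111100 → 111111 (was 110111); enqueue []
  #3 pop 2: in=000000 → 011001 (no change)
  #4 pop 3: in=000000 → 011110 (was 000000); enqueue [0]
  #5 pop 4: in=011001 → 101101 (was 000000); enqueue []
  #6 pop 5: in=111111 → 110111 (was 110000); enqueue []
  #7 pop 6: in=111111 → 001011 (was 000000); enqueue [3]
  #8 pop 0: in=011110 → 111110 (was 111100); enqueue [1,6]
  #9 pop 3: in=001011 → 011111 (was 011110); enqueue [0]
  #10 pop 1: in=111110 → 111111 (no change)
  #11 pop 6: in=111111 → 001011 (no change)
  #12 pop 0: in=011111 → 111111 (was 111110); enqueue [1,6]
  #13 pop 1: in=111111 → 111111 (no change)
  #14 pop 6: in=111111 → 001011 (no change)

Fixpoint:
  val[0] = 111111
  val[1] = 111111
  val[2] = 011001
  val[3] = 011111
  val[4] = 101101
  val[5] = 110111
  val[6] = 001011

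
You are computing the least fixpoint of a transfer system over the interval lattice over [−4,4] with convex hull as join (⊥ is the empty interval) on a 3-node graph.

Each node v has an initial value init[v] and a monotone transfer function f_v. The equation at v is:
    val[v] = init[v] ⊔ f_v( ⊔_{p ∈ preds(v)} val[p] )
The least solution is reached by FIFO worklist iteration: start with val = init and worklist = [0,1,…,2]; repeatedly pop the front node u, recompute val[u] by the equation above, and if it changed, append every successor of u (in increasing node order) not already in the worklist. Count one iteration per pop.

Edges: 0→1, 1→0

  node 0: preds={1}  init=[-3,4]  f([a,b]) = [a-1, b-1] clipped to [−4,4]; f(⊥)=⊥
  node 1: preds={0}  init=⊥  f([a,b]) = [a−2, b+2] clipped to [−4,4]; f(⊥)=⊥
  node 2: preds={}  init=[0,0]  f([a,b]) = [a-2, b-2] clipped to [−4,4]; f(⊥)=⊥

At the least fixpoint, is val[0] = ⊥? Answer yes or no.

Worklist (5 pops):
  #1 pop 0: in=⊥ → [-3,4] (no change)
  #2 pop 1: in=[-3,4] → [-4,4] (was ⊥); enqueue [0]
  #3 pop 2: in=⊥ → [0,0] (no change)
  #4 pop 0: in=[-4,4] → [-4,4] (was [-3,4]); enqueue [1]
  #5 pop 1: in=[-4,4] → [-4,4] (no change)

Fixpoint:
  val[0] = [-4,4]
  val[1] = [-4,4]
  val[2] = [0,0]

no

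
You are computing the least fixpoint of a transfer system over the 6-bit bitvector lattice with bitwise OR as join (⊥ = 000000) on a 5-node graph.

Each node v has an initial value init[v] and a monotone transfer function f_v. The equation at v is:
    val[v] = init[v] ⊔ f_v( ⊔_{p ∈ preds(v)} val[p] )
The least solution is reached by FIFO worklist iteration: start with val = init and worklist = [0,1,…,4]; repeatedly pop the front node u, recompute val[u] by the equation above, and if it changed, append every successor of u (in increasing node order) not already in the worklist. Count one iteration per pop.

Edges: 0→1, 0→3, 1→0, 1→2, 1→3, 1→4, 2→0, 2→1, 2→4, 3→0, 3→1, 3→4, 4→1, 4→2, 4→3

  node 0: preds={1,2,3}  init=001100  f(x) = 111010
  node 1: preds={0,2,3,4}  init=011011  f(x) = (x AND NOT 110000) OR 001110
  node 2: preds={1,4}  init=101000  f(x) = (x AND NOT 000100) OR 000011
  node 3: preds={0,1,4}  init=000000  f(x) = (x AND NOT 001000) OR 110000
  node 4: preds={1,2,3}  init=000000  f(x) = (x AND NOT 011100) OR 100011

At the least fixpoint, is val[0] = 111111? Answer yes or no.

Worklist (9 pops):
  #1 pop 0: in=111011 → 111110 (was 001100); enqueue []
  #2 pop 1: in=111110 → 011111 (was 011011); enqueue [0]
  #3 pop 2: in=011111 → 111011 (was 101000); enqueue [1]
  #4 pop 3: in=111111 → 110111 (was 000000); enqueue []
  #5 pop 4: in=111111 → 100011 (was 000000); enqueue [2,3]
  #6 pop 0: in=111111 → 111110 (no change)
  #7 pop 1: in=111111 → 011111 (no change)
  #8 pop 2: in=111111 → 111011 (no change)
  #9 pop 3: in=111111 → 110111 (no change)

Fixpoint:
  val[0] = 111110
  val[1] = 011111
  val[2] = 111011
  val[3] = 110111
  val[4] = 100011

no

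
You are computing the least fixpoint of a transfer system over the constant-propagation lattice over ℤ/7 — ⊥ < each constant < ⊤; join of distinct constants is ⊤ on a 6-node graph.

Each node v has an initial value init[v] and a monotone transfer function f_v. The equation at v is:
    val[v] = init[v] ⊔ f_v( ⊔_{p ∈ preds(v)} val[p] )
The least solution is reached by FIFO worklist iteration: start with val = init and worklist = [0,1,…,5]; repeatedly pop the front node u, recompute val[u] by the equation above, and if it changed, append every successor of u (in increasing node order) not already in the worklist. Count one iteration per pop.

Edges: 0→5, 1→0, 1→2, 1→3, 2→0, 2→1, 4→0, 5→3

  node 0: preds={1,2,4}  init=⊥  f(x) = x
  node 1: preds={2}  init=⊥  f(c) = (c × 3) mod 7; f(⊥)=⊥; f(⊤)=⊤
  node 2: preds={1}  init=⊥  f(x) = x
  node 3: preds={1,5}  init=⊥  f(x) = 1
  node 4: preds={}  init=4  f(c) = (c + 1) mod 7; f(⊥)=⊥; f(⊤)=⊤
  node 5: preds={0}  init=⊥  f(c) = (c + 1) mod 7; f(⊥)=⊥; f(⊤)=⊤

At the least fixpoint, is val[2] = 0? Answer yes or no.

no

Worklist (7 pops):
  #1 pop 0: in=4 → 4 (was ⊥); enqueue []
  #2 pop 1: in=⊥ → ⊥ (no change)
  #3 pop 2: in=⊥ → ⊥ (no change)
  #4 pop 3: in=⊥ → 1 (was ⊥); enqueue []
  #5 pop 4: in=⊥ → 4 (no change)
  #6 pop 5: in=4 → 5 (was ⊥); enqueue [3]
  #7 pop 3: in=5 → 1 (no change)

Fixpoint:
  val[0] = 4
  val[1] = ⊥
  val[2] = ⊥
  val[3] = 1
  val[4] = 4
  val[5] = 5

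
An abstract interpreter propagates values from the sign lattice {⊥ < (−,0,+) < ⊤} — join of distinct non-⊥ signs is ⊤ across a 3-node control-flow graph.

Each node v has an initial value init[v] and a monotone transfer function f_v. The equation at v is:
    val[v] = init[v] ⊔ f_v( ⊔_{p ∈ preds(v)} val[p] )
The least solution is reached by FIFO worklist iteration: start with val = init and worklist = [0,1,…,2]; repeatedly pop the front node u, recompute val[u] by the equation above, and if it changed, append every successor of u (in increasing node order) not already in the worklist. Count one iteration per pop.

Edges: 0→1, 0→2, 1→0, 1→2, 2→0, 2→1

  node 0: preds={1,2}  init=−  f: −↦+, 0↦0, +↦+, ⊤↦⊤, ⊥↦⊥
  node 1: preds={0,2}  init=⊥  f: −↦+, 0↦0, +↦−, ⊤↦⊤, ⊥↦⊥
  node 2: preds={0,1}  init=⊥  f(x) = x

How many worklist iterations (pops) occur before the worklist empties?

7

Trace (7 dequeues):
  [1] u=0 | in ⊥ | out − | ==
  [2] u=1 | in − | out + | prev ⊥ | push {0}
  [3] u=2 | in ⊤ | out ⊤ | prev ⊥ | push {1}
  [4] u=0 | in ⊤ | out ⊤ | prev − | push {2}
  [5] u=1 | in ⊤ | out ⊤ | prev + | push {0}
  [6] u=2 | in ⊤ | out ⊤ | ==
  [7] u=0 | in ⊤ | out ⊤ | ==

Converged values:
  [0] ⊤
  [1] ⊤
  [2] ⊤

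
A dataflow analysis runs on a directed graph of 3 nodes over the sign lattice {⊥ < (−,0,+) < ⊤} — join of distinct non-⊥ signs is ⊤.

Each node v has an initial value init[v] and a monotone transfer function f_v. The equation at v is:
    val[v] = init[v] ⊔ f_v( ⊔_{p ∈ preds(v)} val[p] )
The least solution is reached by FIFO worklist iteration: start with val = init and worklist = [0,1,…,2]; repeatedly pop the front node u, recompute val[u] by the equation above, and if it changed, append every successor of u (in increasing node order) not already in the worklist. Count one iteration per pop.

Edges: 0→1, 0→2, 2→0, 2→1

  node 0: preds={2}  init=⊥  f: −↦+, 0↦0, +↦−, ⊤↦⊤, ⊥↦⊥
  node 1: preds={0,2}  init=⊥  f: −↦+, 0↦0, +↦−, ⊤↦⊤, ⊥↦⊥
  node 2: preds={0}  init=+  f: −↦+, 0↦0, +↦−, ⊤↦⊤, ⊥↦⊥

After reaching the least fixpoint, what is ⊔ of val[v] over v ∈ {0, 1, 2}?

⊤

Trace (3 dequeues):
  [1] u=0 | in + | out − | prev ⊥ | push {}
  [2] u=1 | in ⊤ | out ⊤ | prev ⊥ | push {}
  [3] u=2 | in − | out + | ==

Converged values:
  [0] −
  [1] ⊤
  [2] +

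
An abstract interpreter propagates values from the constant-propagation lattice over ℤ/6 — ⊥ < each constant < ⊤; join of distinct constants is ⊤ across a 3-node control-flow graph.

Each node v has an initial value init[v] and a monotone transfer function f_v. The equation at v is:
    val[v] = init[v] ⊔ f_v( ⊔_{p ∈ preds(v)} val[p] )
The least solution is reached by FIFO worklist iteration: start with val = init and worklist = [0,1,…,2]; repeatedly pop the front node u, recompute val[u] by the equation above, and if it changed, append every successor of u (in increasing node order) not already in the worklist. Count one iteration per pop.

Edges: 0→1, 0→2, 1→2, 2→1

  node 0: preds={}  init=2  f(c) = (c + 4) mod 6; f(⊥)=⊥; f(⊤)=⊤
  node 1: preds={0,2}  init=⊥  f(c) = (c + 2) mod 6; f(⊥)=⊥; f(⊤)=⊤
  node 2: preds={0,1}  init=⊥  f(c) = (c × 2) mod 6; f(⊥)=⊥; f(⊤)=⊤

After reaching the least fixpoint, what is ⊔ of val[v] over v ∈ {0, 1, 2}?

⊤

Iteration log — 5 steps:
  step 1. node 0  ⊔preds=⊥  new=2  stable
  step 2. node 1  ⊔preds=2  new=4  old=⊥  +wl: 
  step 3. node 2  ⊔preds=⊤  new=⊤  old=⊥  +wl: 1
  step 4. node 1  ⊔preds=⊤  new=⊤  old=4  +wl: 2
  step 5. node 2  ⊔preds=⊤  new=⊤  stable

Least fixpoint reached:
  node 0: 2
  node 1: ⊤
  node 2: ⊤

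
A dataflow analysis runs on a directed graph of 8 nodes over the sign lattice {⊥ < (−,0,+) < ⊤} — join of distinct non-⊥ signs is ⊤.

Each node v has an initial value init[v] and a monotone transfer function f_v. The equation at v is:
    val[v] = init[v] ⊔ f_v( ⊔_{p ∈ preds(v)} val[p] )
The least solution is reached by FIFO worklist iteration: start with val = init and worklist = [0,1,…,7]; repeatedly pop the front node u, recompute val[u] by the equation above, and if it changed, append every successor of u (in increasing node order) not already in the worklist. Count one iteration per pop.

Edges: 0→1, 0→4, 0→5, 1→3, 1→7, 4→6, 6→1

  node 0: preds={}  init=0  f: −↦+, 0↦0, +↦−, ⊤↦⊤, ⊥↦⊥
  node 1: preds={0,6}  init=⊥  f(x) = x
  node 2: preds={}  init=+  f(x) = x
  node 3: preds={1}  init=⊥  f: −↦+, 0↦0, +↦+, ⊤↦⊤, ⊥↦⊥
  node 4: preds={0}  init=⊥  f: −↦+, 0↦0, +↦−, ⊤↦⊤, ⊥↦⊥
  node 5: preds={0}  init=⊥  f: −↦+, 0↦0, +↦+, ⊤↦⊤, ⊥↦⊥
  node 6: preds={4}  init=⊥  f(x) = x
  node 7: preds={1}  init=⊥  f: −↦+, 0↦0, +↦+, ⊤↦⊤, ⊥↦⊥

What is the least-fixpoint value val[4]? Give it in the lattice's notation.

Iteration log — 9 steps:
  step 1. node 0  ⊔preds=⊥  new=0  stable
  step 2. node 1  ⊔preds=0  new=0  old=⊥  +wl: 
  step 3. node 2  ⊔preds=⊥  new=+  stable
  step 4. node 3  ⊔preds=0  new=0  old=⊥  +wl: 
  step 5. node 4  ⊔preds=0  new=0  old=⊥  +wl: 
  step 6. node 5  ⊔preds=0  new=0  old=⊥  +wl: 
  step 7. node 6  ⊔preds=0  new=0  old=⊥  +wl: 1
  step 8. node 7  ⊔preds=0  new=0  old=⊥  +wl: 
  step 9. node 1  ⊔preds=0  new=0  stable

Least fixpoint reached:
  node 0: 0
  node 1: 0
  node 2: +
  node 3: 0
  node 4: 0
  node 5: 0
  node 6: 0
  node 7: 0

0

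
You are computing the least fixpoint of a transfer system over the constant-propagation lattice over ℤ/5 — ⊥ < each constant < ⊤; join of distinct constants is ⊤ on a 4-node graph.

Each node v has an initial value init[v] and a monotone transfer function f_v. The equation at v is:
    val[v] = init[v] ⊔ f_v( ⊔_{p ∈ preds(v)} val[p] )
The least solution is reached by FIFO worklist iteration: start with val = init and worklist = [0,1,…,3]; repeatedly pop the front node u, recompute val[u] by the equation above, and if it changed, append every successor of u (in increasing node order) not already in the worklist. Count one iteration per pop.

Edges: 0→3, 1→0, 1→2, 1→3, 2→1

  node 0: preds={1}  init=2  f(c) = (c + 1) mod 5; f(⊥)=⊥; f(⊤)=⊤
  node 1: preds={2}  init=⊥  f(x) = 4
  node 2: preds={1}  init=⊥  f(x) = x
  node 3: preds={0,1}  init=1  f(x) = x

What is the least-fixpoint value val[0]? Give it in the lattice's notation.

Iteration log — 7 steps:
  step 1. node 0  ⊔preds=⊥  new=2  stable
  step 2. node 1  ⊔preds=⊥  new=4  old=⊥  +wl: 0
  step 3. node 2  ⊔preds=4  new=4  old=⊥  +wl: 1
  step 4. node 3  ⊔preds=⊤  new=⊤  old=1  +wl: 
  step 5. node 0  ⊔preds=4  new=⊤  old=2  +wl: 3
  step 6. node 1  ⊔preds=4  new=4  stable
  step 7. node 3  ⊔preds=⊤  new=⊤  stable

Least fixpoint reached:
  node 0: ⊤
  node 1: 4
  node 2: 4
  node 3: ⊤

⊤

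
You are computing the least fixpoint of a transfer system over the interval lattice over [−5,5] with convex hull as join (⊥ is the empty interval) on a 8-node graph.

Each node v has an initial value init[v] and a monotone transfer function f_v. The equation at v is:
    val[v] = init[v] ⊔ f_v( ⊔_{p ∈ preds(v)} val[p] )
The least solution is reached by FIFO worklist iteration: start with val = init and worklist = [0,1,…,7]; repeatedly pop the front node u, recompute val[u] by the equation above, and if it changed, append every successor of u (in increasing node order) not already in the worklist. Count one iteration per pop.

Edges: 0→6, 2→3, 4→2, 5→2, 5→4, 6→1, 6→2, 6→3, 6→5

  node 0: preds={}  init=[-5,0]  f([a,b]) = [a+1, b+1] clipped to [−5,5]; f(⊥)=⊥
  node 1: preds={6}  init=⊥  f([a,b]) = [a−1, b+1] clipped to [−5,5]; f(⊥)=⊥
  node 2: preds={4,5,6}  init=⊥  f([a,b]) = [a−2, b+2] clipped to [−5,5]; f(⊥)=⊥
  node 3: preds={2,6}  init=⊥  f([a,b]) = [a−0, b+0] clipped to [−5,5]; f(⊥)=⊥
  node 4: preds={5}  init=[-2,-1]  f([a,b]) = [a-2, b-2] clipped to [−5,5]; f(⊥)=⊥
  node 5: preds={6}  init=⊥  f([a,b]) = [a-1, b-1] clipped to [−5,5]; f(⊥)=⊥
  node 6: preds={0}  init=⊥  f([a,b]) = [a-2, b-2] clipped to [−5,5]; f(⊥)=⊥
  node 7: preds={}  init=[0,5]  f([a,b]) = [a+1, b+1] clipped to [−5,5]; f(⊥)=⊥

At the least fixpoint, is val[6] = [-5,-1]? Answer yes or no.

Worklist (15 pops):
  #1 pop 0: in=⊥ → [-5,0] (no change)
  #2 pop 1: in=⊥ → ⊥ (no change)
  #3 pop 2: in=[-2,-1] → [-4,1] (was ⊥); enqueue []
  #4 pop 3: in=[-4,1] → [-4,1] (was ⊥); enqueue []
  #5 pop 4: in=⊥ → [-2,-1] (no change)
  #6 pop 5: in=⊥ → ⊥ (no change)
  #7 pop 6: in=[-5,0] → [-5,-2] (was ⊥); enqueue [1,2,3,5]
  #8 pop 7: in=⊥ → [0,5] (no change)
  #9 pop 1: in=[-5,-2] → [-5,-1] (was ⊥); enqueue []
  #10 pop 2: in=[-5,-1] → [-5,1] (was [-4,1]); enqueue []
  #11 pop 3: in=[-5,1] → [-5,1] (was [-4,1]); enqueue []
  #12 pop 5: in=[-5,-2] → [-5,-3] (was ⊥); enqueue [2,4]
  #13 pop 2: in=[-5,-1] → [-5,1] (no change)
  #14 pop 4: in=[-5,-3] → [-5,-1] (was [-2,-1]); enqueue [2]
  #15 pop 2: in=[-5,-1] → [-5,1] (no change)

Fixpoint:
  val[0] = [-5,0]
  val[1] = [-5,-1]
  val[2] = [-5,1]
  val[3] = [-5,1]
  val[4] = [-5,-1]
  val[5] = [-5,-3]
  val[6] = [-5,-2]
  val[7] = [0,5]

no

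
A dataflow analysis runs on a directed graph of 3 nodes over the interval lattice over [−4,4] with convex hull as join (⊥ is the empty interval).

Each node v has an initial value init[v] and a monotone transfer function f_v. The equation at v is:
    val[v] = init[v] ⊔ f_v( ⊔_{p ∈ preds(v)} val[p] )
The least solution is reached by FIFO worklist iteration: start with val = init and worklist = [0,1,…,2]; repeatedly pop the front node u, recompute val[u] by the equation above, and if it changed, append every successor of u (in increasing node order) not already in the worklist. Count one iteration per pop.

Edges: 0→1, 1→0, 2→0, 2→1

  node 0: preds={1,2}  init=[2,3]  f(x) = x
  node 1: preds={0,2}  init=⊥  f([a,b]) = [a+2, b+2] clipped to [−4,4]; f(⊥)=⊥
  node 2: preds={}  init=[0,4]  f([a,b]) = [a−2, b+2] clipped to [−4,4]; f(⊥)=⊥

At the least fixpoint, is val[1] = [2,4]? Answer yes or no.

yes

Iteration log — 4 steps:
  step 1. node 0  ⊔preds=[0,4]  new=[0,4]  old=[2,3]  +wl: 
  step 2. node 1  ⊔preds=[0,4]  new=[2,4]  old=⊥  +wl: 0
  step 3. node 2  ⊔preds=⊥  new=[0,4]  stable
  step 4. node 0  ⊔preds=[0,4]  new=[0,4]  stable

Least fixpoint reached:
  node 0: [0,4]
  node 1: [2,4]
  node 2: [0,4]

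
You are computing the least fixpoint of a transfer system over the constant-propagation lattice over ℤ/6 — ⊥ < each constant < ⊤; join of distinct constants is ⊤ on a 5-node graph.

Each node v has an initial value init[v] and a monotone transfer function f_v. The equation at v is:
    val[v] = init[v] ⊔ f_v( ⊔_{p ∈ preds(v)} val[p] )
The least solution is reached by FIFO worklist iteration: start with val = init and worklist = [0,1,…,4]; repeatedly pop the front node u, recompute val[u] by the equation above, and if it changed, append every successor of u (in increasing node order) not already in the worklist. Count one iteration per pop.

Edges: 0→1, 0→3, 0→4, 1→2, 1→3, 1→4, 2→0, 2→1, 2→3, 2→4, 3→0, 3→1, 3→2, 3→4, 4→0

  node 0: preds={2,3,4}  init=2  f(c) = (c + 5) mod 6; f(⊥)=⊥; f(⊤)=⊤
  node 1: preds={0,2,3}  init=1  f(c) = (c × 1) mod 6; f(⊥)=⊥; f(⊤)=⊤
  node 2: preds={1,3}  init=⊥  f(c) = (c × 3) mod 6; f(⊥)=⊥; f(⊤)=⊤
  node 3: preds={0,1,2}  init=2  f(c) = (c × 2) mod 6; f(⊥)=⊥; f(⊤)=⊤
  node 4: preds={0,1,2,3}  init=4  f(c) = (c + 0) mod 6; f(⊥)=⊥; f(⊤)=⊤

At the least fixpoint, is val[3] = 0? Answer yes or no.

no

Worklist (8 pops):
  #1 pop 0: in=⊤ → ⊤ (was 2); enqueue []
  #2 pop 1: in=⊤ → ⊤ (was 1); enqueue []
  #3 pop 2: in=⊤ → ⊤ (was ⊥); enqueue [0,1]
  #4 pop 3: in=⊤ → ⊤ (was 2); enqueue [2]
  #5 pop 4: in=⊤ → ⊤ (was 4); enqueue []
  #6 pop 0: in=⊤ → ⊤ (no change)
  #7 pop 1: in=⊤ → ⊤ (no change)
  #8 pop 2: in=⊤ → ⊤ (no change)

Fixpoint:
  val[0] = ⊤
  val[1] = ⊤
  val[2] = ⊤
  val[3] = ⊤
  val[4] = ⊤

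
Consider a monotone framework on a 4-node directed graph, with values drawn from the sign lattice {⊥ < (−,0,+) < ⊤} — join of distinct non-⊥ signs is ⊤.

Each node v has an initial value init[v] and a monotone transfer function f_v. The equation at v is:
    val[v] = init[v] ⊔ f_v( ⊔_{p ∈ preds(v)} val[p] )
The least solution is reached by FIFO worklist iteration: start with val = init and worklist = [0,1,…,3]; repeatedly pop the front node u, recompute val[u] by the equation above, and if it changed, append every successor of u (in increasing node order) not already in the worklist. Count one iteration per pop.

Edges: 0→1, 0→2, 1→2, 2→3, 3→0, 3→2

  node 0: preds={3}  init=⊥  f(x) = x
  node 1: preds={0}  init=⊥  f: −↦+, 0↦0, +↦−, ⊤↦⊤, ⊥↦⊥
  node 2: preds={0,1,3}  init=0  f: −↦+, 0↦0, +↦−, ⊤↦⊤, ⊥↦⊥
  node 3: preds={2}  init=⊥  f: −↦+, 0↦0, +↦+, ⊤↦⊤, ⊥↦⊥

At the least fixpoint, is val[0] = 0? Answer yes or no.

yes

Trace (8 dequeues):
  [1] u=0 | in ⊥ | out ⊥ | ==
  [2] u=1 | in ⊥ | out ⊥ | ==
  [3] u=2 | in ⊥ | out 0 | ==
  [4] u=3 | in 0 | out 0 | prev ⊥ | push {0,2}
  [5] u=0 | in 0 | out 0 | prev ⊥ | push {1}
  [6] u=2 | in 0 | out 0 | ==
  [7] u=1 | in 0 | out 0 | prev ⊥ | push {2}
  [8] u=2 | in 0 | out 0 | ==

Converged values:
  [0] 0
  [1] 0
  [2] 0
  [3] 0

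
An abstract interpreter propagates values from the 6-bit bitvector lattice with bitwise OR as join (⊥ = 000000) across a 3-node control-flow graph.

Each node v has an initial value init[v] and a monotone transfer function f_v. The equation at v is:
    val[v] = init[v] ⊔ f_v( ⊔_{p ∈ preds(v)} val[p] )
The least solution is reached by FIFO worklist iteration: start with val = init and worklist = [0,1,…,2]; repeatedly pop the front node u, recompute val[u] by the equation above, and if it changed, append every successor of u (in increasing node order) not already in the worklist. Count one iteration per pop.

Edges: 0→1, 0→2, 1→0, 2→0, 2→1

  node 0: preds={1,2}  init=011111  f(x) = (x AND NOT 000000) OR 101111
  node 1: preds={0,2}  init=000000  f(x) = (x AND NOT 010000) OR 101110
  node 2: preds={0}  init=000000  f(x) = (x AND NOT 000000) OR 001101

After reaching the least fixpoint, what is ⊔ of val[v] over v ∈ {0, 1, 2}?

Trace (5 dequeues):
  [1] u=0 | in 000000 | out 111111 | prev 011111 | push {}
  [2] u=1 | in 111111 | out 101111 | prev 000000 | push {0}
  [3] u=2 | in 111111 | out 111111 | prev 000000 | push {1}
  [4] u=0 | in 111111 | out 111111 | ==
  [5] u=1 | in 111111 | out 101111 | ==

Converged values:
  [0] 111111
  [1] 101111
  [2] 111111

111111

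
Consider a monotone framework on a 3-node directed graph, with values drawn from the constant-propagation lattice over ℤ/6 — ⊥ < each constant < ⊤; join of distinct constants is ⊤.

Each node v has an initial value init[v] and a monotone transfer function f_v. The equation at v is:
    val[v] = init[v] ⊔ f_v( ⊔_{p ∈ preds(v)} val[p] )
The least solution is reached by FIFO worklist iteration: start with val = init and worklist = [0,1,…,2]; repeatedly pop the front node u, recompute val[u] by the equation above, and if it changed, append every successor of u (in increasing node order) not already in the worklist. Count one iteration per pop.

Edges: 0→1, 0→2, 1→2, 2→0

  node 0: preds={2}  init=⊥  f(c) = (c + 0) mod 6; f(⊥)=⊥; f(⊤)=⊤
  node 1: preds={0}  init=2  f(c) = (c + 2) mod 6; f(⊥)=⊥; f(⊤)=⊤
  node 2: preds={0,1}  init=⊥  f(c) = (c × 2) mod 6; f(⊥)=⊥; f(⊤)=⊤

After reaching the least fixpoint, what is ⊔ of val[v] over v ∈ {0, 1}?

Trace (9 dequeues):
  [1] u=0 | in ⊥ | out ⊥ | ==
  [2] u=1 | in ⊥ | out 2 | ==
  [3] u=2 | in 2 | out 4 | prev ⊥ | push {0}
  [4] u=0 | in 4 | out 4 | prev ⊥ | push {1,2}
  [5] u=1 | in 4 | out ⊤ | prev 2 | push {}
  [6] u=2 | in ⊤ | out ⊤ | prev 4 | push {0}
  [7] u=0 | in ⊤ | out ⊤ | prev 4 | push {1,2}
  [8] u=1 | in ⊤ | out ⊤ | ==
  [9] u=2 | in ⊤ | out ⊤ | ==

Converged values:
  [0] ⊤
  [1] ⊤
  [2] ⊤

⊤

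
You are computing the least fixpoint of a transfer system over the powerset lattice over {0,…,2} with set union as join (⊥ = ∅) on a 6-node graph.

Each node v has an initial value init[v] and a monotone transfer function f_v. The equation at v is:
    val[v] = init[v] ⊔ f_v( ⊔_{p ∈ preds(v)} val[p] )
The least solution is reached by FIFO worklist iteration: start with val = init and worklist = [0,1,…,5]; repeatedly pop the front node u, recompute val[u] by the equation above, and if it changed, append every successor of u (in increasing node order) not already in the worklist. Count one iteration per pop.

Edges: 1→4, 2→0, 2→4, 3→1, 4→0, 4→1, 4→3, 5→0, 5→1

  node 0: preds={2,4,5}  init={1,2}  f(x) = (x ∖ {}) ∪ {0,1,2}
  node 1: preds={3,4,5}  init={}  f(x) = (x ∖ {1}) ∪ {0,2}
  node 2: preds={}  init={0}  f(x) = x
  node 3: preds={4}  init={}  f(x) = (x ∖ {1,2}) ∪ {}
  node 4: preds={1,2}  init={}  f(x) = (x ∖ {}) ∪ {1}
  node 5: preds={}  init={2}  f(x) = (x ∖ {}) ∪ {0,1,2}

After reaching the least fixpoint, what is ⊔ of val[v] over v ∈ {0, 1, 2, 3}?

{0,1,2}

Iteration log — 10 steps:
  step 1. node 0  ⊔preds={0,2}  new={0,1,2}  old={1,2}  +wl: 
  step 2. node 1  ⊔preds={2}  new={0,2}  old={}  +wl: 
  step 3. node 2  ⊔preds={}  new={0}  stable
  step 4. node 3  ⊔preds={}  new={}  stable
  step 5. node 4  ⊔preds={0,2}  new={0,1,2}  old={}  +wl: 0,1,3
  step 6. node 5  ⊔preds={}  new={0,1,2}  old={2}  +wl: 
  step 7. node 0  ⊔preds={0,1,2}  new={0,1,2}  stable
  step 8. node 1  ⊔preds={0,1,2}  new={0,2}  stable
  step 9. node 3  ⊔preds={0,1,2}  new={0}  old={}  +wl: 1
  step 10. node 1  ⊔preds={0,1,2}  new={0,2}  stable

Least fixpoint reached:
  node 0: {0,1,2}
  node 1: {0,2}
  node 2: {0}
  node 3: {0}
  node 4: {0,1,2}
  node 5: {0,1,2}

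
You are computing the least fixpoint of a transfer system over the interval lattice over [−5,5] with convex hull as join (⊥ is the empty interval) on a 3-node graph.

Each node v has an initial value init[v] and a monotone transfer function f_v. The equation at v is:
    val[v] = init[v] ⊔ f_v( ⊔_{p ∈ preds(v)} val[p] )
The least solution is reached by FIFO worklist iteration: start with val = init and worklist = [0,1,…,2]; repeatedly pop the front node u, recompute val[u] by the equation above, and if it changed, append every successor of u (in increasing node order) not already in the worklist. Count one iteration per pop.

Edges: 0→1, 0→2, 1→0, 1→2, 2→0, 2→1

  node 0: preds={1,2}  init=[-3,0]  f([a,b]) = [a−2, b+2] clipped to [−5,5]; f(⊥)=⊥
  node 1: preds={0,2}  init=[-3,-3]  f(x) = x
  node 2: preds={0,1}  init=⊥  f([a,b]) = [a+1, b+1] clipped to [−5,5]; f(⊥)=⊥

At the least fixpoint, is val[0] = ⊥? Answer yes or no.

Worklist (11 pops):
  #1 pop 0: in=[-3,-3] → [-5,0] (was [-3,0]); enqueue []
  #2 pop 1: in=[-5,0] → [-5,0] (was [-3,-3]); enqueue [0]
  #3 pop 2: in=[-5,0] → [-4,1] (was ⊥); enqueue [1]
  #4 pop 0: in=[-5,1] → [-5,3] (was [-5,0]); enqueue [2]
  #5 pop 1: in=[-5,3] → [-5,3] (was [-5,0]); enqueue [0]
  #6 pop 2: in=[-5,3] → [-4,4] (was [-4,1]); enqueue [1]
  #7 pop 0: in=[-5,4] → [-5,5] (was [-5,3]); enqueue [2]
  #8 pop 1: in=[-5,5] → [-5,5] (was [-5,3]); enqueue [0]
  #9 pop 2: in=[-5,5] → [-4,5] (was [-4,4]); enqueue [1]
  #10 pop 0: in=[-5,5] → [-5,5] (no change)
  #11 pop 1: in=[-5,5] → [-5,5] (no change)

Fixpoint:
  val[0] = [-5,5]
  val[1] = [-5,5]
  val[2] = [-4,5]

no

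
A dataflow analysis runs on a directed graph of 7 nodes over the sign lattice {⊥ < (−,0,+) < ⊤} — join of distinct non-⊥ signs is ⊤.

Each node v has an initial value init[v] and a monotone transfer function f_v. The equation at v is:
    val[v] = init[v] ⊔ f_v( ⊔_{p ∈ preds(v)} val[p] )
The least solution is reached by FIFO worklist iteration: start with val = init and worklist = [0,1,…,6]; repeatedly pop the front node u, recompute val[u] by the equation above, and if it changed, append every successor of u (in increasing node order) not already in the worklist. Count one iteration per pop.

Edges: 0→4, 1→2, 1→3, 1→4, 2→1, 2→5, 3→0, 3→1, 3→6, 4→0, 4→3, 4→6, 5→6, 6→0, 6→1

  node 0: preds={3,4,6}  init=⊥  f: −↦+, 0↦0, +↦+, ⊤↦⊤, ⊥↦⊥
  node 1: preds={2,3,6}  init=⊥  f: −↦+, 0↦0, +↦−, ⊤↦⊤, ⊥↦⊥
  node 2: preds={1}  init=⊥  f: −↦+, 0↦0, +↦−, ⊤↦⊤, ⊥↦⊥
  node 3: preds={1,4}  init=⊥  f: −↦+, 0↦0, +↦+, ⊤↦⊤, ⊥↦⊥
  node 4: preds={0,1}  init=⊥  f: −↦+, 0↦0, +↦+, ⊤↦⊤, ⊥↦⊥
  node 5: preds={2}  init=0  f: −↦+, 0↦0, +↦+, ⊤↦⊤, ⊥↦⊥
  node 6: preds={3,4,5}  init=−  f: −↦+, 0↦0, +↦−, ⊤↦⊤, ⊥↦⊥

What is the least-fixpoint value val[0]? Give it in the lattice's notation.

Iteration log — 17 steps:
  step 1. node 0  ⊔preds=−  new=+  old=⊥  +wl: 
  step 2. node 1  ⊔preds=−  new=+  old=⊥  +wl: 
  step 3. node 2  ⊔preds=+  new=−  old=⊥  +wl: 1
  step 4. node 3  ⊔preds=+  new=+  old=⊥  +wl: 0
  step 5. node 4  ⊔preds=+  new=+  old=⊥  +wl: 3
  step 6. node 5  ⊔preds=−  new=⊤  old=0  +wl: 
  step 7. node 6  ⊔preds=⊤  new=⊤  old=−  +wl: 
  step 8. node 1  ⊔preds=⊤  new=⊤  old=+  +wl: 2,4
  step 9. node 0  ⊔preds=⊤  new=⊤  old=+  +wl: 
  step 10. node 3  ⊔preds=⊤  new=⊤  old=+  +wl: 0,1,6
  step 11. node 2  ⊔preds=⊤  new=⊤  old=−  +wl: 5
  step 12. node 4  ⊔preds=⊤  new=⊤  old=+  +wl: 3
  step 13. node 0  ⊔preds=⊤  new=⊤  stable
  step 14. node 1  ⊔preds=⊤  new=⊤  stable
  step 15. node 6  ⊔preds=⊤  new=⊤  stable
  step 16. node 5  ⊔preds=⊤  new=⊤  stable
  step 17. node 3  ⊔preds=⊤  new=⊤  stable

Least fixpoint reached:
  node 0: ⊤
  node 1: ⊤
  node 2: ⊤
  node 3: ⊤
  node 4: ⊤
  node 5: ⊤
  node 6: ⊤

⊤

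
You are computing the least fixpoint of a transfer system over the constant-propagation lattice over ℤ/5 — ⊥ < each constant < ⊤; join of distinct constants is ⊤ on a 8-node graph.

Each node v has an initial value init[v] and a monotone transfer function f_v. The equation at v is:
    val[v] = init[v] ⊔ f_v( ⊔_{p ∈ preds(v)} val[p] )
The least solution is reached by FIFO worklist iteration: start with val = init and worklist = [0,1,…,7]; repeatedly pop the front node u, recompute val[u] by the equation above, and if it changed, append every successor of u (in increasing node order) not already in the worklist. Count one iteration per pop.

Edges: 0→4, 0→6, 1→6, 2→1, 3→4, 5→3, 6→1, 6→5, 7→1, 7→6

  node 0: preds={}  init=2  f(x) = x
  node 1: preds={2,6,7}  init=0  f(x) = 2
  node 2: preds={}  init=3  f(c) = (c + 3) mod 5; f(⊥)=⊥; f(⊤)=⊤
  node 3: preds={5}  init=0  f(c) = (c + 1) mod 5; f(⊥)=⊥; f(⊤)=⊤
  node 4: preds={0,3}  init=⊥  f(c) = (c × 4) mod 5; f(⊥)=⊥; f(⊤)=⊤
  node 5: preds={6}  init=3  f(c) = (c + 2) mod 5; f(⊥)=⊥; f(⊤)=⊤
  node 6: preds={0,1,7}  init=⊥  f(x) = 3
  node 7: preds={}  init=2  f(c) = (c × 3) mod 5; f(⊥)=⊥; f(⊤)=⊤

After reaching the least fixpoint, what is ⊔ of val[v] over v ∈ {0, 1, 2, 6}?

⊤

Worklist (11 pops):
  #1 pop 0: in=⊥ → 2 (no change)
  #2 pop 1: in=⊤ → ⊤ (was 0); enqueue []
  #3 pop 2: in=⊥ → 3 (no change)
  #4 pop 3: in=3 → ⊤ (was 0); enqueue []
  #5 pop 4: in=⊤ → ⊤ (was ⊥); enqueue []
  #6 pop 5: in=⊥ → 3 (no change)
  #7 pop 6: in=⊤ → 3 (was ⊥); enqueue [1,5]
  #8 pop 7: in=⊥ → 2 (no change)
  #9 pop 1: in=⊤ → ⊤ (no change)
  #10 pop 5: in=3 → ⊤ (was 3); enqueue [3]
  #11 pop 3: in=⊤ → ⊤ (no change)

Fixpoint:
  val[0] = 2
  val[1] = ⊤
  val[2] = 3
  val[3] = ⊤
  val[4] = ⊤
  val[5] = ⊤
  val[6] = 3
  val[7] = 2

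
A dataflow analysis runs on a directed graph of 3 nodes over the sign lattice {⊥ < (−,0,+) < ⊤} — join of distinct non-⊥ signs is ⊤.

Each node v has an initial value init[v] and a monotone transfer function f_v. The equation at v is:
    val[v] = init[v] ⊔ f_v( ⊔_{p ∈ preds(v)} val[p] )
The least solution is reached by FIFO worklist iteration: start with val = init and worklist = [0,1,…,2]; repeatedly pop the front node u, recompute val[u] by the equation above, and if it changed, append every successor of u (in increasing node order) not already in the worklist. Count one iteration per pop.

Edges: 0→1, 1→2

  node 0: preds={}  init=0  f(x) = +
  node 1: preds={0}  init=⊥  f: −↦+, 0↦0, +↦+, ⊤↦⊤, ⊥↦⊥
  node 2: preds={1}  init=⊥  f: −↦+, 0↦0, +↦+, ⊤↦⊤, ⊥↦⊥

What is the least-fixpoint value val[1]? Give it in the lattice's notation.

⊤

Worklist (3 pops):
  #1 pop 0: in=⊥ → ⊤ (was 0); enqueue []
  #2 pop 1: in=⊤ → ⊤ (was ⊥); enqueue []
  #3 pop 2: in=⊤ → ⊤ (was ⊥); enqueue []

Fixpoint:
  val[0] = ⊤
  val[1] = ⊤
  val[2] = ⊤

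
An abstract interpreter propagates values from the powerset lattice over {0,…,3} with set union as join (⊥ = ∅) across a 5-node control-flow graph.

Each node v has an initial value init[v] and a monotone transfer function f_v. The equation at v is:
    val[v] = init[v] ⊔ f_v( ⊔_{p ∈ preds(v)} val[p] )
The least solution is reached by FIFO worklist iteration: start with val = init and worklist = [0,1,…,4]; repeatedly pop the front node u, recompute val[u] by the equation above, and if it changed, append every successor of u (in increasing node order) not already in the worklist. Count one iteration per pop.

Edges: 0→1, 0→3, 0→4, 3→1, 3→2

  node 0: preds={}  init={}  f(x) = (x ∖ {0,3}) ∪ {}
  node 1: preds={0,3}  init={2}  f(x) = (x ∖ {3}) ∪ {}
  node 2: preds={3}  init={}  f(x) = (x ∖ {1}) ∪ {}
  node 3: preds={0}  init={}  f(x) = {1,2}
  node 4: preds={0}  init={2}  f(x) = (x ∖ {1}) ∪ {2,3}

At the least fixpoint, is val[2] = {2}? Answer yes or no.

yes

Worklist (7 pops):
  #1 pop 0: in={} → {} (no change)
  #2 pop 1: in={} → {2} (no change)
  #3 pop 2: in={} → {} (no change)
  #4 pop 3: in={} → {1,2} (was {}); enqueue [1,2]
  #5 pop 4: in={} → {2,3} (was {2}); enqueue []
  #6 pop 1: in={1,2} → {1,2} (was {2}); enqueue []
  #7 pop 2: in={1,2} → {2} (was {}); enqueue []

Fixpoint:
  val[0] = {}
  val[1] = {1,2}
  val[2] = {2}
  val[3] = {1,2}
  val[4] = {2,3}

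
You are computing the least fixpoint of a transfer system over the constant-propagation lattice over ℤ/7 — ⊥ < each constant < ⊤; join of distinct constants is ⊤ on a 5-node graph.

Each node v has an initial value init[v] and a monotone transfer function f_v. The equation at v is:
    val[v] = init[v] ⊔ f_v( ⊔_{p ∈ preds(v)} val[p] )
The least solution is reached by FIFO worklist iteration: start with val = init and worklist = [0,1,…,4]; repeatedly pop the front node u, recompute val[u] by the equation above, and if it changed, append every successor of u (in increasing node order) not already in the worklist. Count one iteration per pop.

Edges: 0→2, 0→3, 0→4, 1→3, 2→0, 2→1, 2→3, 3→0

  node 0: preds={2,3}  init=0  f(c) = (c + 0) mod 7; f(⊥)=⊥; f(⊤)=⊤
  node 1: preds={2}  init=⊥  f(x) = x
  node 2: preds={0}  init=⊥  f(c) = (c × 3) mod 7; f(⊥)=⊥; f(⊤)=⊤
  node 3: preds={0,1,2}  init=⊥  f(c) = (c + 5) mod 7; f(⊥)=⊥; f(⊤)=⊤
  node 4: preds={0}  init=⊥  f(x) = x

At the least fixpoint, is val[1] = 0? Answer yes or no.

no

Iteration log — 13 steps:
  step 1. node 0  ⊔preds=⊥  new=0  stable
  step 2. node 1  ⊔preds=⊥  new=⊥  stable
  step 3. node 2  ⊔preds=0  new=0  old=⊥  +wl: 0,1
  step 4. node 3  ⊔preds=0  new=5  old=⊥  +wl: 
  step 5. node 4  ⊔preds=0  new=0  old=⊥  +wl: 
  step 6. node 0  ⊔preds=⊤  new=⊤  old=0  +wl: 2,3,4
  step 7. node 1  ⊔preds=0  new=0  old=⊥  +wl: 
  step 8. node 2  ⊔preds=⊤  new=⊤  old=0  +wl: 0,1
  step 9. node 3  ⊔preds=⊤  new=⊤  old=5  +wl: 
  step 10. node 4  ⊔preds=⊤  new=⊤  old=0  +wl: 
  step 11. node 0  ⊔preds=⊤  new=⊤  stable
  step 12. node 1  ⊔preds=⊤  new=⊤  old=0  +wl: 3
  step 13. node 3  ⊔preds=⊤  new=⊤  stable

Least fixpoint reached:
  node 0: ⊤
  node 1: ⊤
  node 2: ⊤
  node 3: ⊤
  node 4: ⊤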